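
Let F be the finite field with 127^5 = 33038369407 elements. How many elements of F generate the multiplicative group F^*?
There are φ(33038369406) = 9439534080 primitive elements

F_q^* is cyclic of order q - 1 = 33038369406. A cyclic group of order m has exactly φ(m) generators. Here m = 33038369406 = 2 · 3^2 · 7 · 262209281, so the number of primitive elements is φ(33038369406) = 9439534080.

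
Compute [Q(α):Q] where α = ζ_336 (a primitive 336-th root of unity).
[Q(α):Q] = 96

The minimal polynomial of ζ_336 over Q is the 336-th cyclotomic polynomial Φ_336(x), which is irreducible over Q and has degree φ(336) = 96. Hence [Q(α):Q] = φ(336) = 96.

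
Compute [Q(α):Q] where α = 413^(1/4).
[Q(α):Q] = 4

α is a root of x^4 - 413. By Eisenstein's criterion at the prime p = 7 (which divides the constant term 413 but p^2 = 49 does not, since 413 is squarefree), x^4 - 413 is irreducible over Q. Hence [Q(α):Q] = 4.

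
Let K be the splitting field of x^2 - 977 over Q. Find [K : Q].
[K : Q] = 2

f(x) = x^2 - 977 factors as (x - √977)(x + √977). The splitting field is K = Q(√977). Since 977 is squarefree and > 1, it is not a perfect square, so x^2 - 977 is irreducible over Q and [Q(√977) : Q] = 2. Hence [K : Q] = 2.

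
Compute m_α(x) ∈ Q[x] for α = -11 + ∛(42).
m_α(x) = x^3 + 33x^2 + 363x + 1289

Set β = α + 11 = ∛(42), so β^3 = 42. Then (α + 11)^3 - 42 = 0, i.e. α is a root of g(x) = (x + 11)^3 - 42 = x^3 + 33x^2 + 363x + 1289. Since g(x) = h(x + 11) where h(x) = x^3 - 42, and h is irreducible over Q (because 42 is not a perfect cube, so h has no rational root, and a monic cubic with no rational root is irreducible), g is also irreducible (irreducibility is preserved under the substitution x → x + 11). Hence m_α(x) = x^3 + 33x^2 + 363x + 1289.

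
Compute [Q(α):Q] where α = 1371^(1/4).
[Q(α):Q] = 4

α is a root of x^4 - 1371. By Eisenstein's criterion at the prime p = 3 (which divides the constant term 1371 but p^2 = 9 does not, since 1371 is squarefree), x^4 - 1371 is irreducible over Q. Hence [Q(α):Q] = 4.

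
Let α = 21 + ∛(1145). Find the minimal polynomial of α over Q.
m_α(x) = x^3 - 63x^2 + 1323x - 10406

Set β = α - 21 = ∛(1145), so β^3 = 1145. Then (α - 21)^3 - 1145 = 0, i.e. α is a root of g(x) = (x - 21)^3 - 1145 = x^3 - 63x^2 + 1323x - 10406. Since g(x) = h(x - 21) where h(x) = x^3 - 1145, and h is irreducible over Q (because 1145 is not a perfect cube, so h has no rational root, and a monic cubic with no rational root is irreducible), g is also irreducible (irreducibility is preserved under the substitution x → x - 21). Hence m_α(x) = x^3 - 63x^2 + 1323x - 10406.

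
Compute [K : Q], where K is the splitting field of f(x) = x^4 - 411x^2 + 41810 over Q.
[K : Q] = 4

Solving the quadratic in x^2: x^2 = (411 ± √(411^2 - 4·41810))/2 = (411 ± √1681)/2 = (411 ± 41)/2, giving x^2 = 185 or x^2 = 226. So f(x) = (x^2 - 185)(x^2 - 226) and the roots of f are ±√185, ±√226. Hence the splitting field is K = Q(√185, √226). Since 185 and 226 are distinct squarefree integers > 1, their product 41810 is not a perfect square, so √226 ∉ Q(√185). By the tower law [K:Q] = [Q(√185,√226):Q(√185)] · [Q(√185):Q] = 2 · 2 = 4.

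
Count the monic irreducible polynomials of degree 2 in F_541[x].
There are 146070 monic irreducible polynomials of degree 2 over F_541

Each element of F_{541^2} that lies in no proper subfield is a root of exactly one monic irreducible of degree 2 over F_541, and each such polynomial has 2 distinct roots in F_{541^2}. By Möbius inversion the count is N_541(2) = (1/2) Σ_{d|2} μ(2/d) · 541^d = (1/2)(μ(2)·541^1 + μ(1)·541^2) = 292140/2 = 146070.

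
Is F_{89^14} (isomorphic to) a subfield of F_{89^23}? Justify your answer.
No: F_{89^14} is not a subfield of F_{89^23}

F_{p^m} embeds in F_{p^n} iff m | n. Here 14 ∤ 23 (since 23 = 1·14 + 9 with remainder 9 ≠ 0), so F_{89^14} is not a subfield of F_{89^23}. Equivalently: if it were, the tower law would give 14 = [F_{89^14}:F_89] dividing [F_{89^23}:F_89] = 23, contradiction.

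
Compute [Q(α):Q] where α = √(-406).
[Q(α):Q] = 2

[Q(α):Q] equals the degree of the minimal polynomial of α. Here α^2 = -406 and x^2 + 406 is irreducible (d = -406 is squarefree, ≠ 1, hence not a square), so deg(m_α) = 2. Thus [Q(α):Q] = 2.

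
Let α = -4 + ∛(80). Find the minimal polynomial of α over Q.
m_α(x) = x^3 + 12x^2 + 48x - 16

Set β = α + 4 = ∛(80), so β^3 = 80. Then (α + 4)^3 - 80 = 0, i.e. α is a root of g(x) = (x + 4)^3 - 80 = x^3 + 12x^2 + 48x - 16. Since g(x) = h(x + 4) where h(x) = x^3 - 80, and h is irreducible over Q (because 80 is not a perfect cube, so h has no rational root, and a monic cubic with no rational root is irreducible), g is also irreducible (irreducibility is preserved under the substitution x → x + 4). Hence m_α(x) = x^3 + 12x^2 + 48x - 16.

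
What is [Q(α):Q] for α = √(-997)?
[Q(α):Q] = 2

[Q(α):Q] equals the degree of the minimal polynomial of α. Here α^2 = -997 and x^2 + 997 is irreducible (d = -997 is squarefree, ≠ 1, hence not a square), so deg(m_α) = 2. Thus [Q(α):Q] = 2.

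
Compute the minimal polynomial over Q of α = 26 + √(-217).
m_α(x) = x^2 - 52x + 893

From α - 26 = √(-217), squaring gives (α - 26)^2 = -217, i.e. α^2 - 52α + 676 = -217, so α^2 - 52α + 893 = 0. The discriminant of x^2 - 52x + 893 is (-52)^2 - 4·(893) = 2704 - 3572 = -868, and 4·(-217) is not a perfect square in Q since -217 is squarefree and ≠ 1. Hence x^2 - 52x + 893 is irreducible over Q and is the minimal polynomial of α.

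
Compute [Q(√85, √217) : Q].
[Q(√85, √217) : Q] = 4

[Q(√85):Q] = 2 (min poly x^2 - 85, irreducible since 85 is squarefree > 1). For the top step, suppose √217 ∈ Q(√85), say √217 = c + d√85 with c, d ∈ Q. Squaring: 217 = c^2 + 85d^2 + 2cd√85. Since √85 ∉ Q this forces 2cd = 0. If d = 0 then √217 = c ∈ Q, contradicting 217 squarefree > 1. If c = 0 then 217 = 85d^2, so 85·217 = (85d)^2 is a perfect square in Q — but 85·217 = 18445 is not a perfect square (since 85 and 217 are distinct squarefree integers). Contradiction. Hence √217 ∉ Q(√85), so x^2 - 217 stays irreducible over Q(√85) and [Q(√85, √217) : Q(√85)] = 2. By the tower law, [Q(√85, √217) : Q] = 2 · 2 = 4.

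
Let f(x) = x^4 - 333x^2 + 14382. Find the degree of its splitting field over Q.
[K : Q] = 4

Solving the quadratic in x^2: x^2 = (333 ± √(333^2 - 4·14382))/2 = (333 ± √53361)/2 = (333 ± 231)/2, giving x^2 = 282 or x^2 = 51. So f(x) = (x^2 - 282)(x^2 - 51) and the roots of f are ±√282, ±√51. Hence the splitting field is K = Q(√282, √51). Since 282 and 51 are distinct squarefree integers > 1, their product 14382 is not a perfect square, so √51 ∉ Q(√282). By the tower law [K:Q] = [Q(√282,√51):Q(√282)] · [Q(√282):Q] = 2 · 2 = 4.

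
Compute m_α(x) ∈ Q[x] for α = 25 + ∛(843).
m_α(x) = x^3 - 75x^2 + 1875x - 16468

Set β = α - 25 = ∛(843), so β^3 = 843. Then (α - 25)^3 - 843 = 0, i.e. α is a root of g(x) = (x - 25)^3 - 843 = x^3 - 75x^2 + 1875x - 16468. Since g(x) = h(x - 25) where h(x) = x^3 - 843, and h is irreducible over Q (because 843 is not a perfect cube, so h has no rational root, and a monic cubic with no rational root is irreducible), g is also irreducible (irreducibility is preserved under the substitution x → x - 25). Hence m_α(x) = x^3 - 75x^2 + 1875x - 16468.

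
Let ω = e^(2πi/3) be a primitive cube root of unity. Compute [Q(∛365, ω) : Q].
[Q(∛365, ω) : Q] = 6

[Q(∛365):Q] = 3 (min poly x^3 - 365, irreducible since 365 is not a perfect cube). [Q(ω):Q] = 2 (min poly x^2 + x + 1). Since Q(∛365) ⊂ R and ω ∉ R, we have ω ∉ Q(∛365), so x^2 + x + 1 remains irreducible over Q(∛365) and [Q(∛365, ω) : Q(∛365)] = 2. By the tower law, [Q(∛365, ω) : Q] = 3 · 2 = 6. (In fact Q(∛365, ω) is the splitting field of x^3 - 365 over Q.)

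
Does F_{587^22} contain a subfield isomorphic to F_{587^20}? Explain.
No: F_{587^20} is not a subfield of F_{587^22}

F_{p^m} embeds in F_{p^n} iff m | n. Here 20 ∤ 22 (since 22 = 1·20 + 2 with remainder 2 ≠ 0), so F_{587^20} is not a subfield of F_{587^22}. Equivalently: if it were, the tower law would give 20 = [F_{587^20}:F_587] dividing [F_{587^22}:F_587] = 22, contradiction.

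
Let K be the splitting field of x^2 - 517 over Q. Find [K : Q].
[K : Q] = 2

f(x) = x^2 - 517 factors as (x - √517)(x + √517). The splitting field is K = Q(√517). Since 517 is squarefree and > 1, it is not a perfect square, so x^2 - 517 is irreducible over Q and [Q(√517) : Q] = 2. Hence [K : Q] = 2.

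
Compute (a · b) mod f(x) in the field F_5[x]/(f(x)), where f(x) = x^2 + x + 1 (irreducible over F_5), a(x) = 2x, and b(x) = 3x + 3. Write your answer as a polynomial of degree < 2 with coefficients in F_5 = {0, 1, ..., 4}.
a · b ≡ 4 (mod f(x))

Multiply in F_5[x]: a(x)·b(x) = (2x)·(3x + 3) = x^2 + x. This has degree ≥ 2, so divide by f(x) over F_5: x^2 + x = (1)·(x^2 + x + 1) + (4). Hence a·b ≡ 4 (mod f). (F_5[x]/(f) is a field with 5^2 = 25 elements since f is irreducible of degree 2.)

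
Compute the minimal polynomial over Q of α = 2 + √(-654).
m_α(x) = x^2 - 4x + 658

From α - 2 = √(-654), squaring gives (α - 2)^2 = -654, i.e. α^2 - 4α + 4 = -654, so α^2 - 4α + 658 = 0. The discriminant of x^2 - 4x + 658 is (-4)^2 - 4·(658) = 16 - 2632 = -2616, and 4·(-654) is not a perfect square in Q since -654 is squarefree and ≠ 1. Hence x^2 - 4x + 658 is irreducible over Q and is the minimal polynomial of α.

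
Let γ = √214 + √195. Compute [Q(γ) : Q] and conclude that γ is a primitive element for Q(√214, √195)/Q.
[Q(γ) : Q] = 4 (equivalently, Q(γ) = Q(√214, √195))

Obviously Q(γ) ⊆ Q(√214, √195), and [Q(√214, √195):Q] = 4 (since 214, 195 are distinct squarefree integers > 1 with 41730 not a perfect square). To show equality we compute the minimal polynomial of γ. From γ = √214 + √195: γ^2 = 214 + 2√(41730) + 195 = 409 + 2√(41730), so γ^2 - 409 = 2√(41730); squaring, (γ^2 - 409)^2 = 4·41730, i.e. γ^4 - 818γ^2 + 167281 - 166920 = 0, i.e. γ^4 - 818γ^2 + 361 = 0. So γ is a root of x^4 - 818x^2 + 361. This polynomial is irreducible over Q: it has no rational root (each ±√214 ± √195 is irrational), and any factorization into two quadratics over Q would force √(41730) ∈ Q (pairing opposite roots) or √214, √195 ∈ Q (other pairings), all impossible. Hence [Q(γ):Q] = 4 = [Q(√214, √195):Q], so Q(γ) = Q(√214, √195).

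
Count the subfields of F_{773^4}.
F_{773^4} has 3 subfields

The subfields of F_{p^n} are exactly the fields F_{p^d} for d | n (each is the fixed field of the unique index-d subgroup of Gal(F_{p^n}/F_p) ≅ Z/nZ). The divisors of n = 4 are {1, 2, 4}, giving 3 subfields: F_{773^1}, F_{773^2}, F_{773^4}.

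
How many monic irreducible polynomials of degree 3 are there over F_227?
There are 3898952 monic irreducible polynomials of degree 3 over F_227

Each element of F_{227^3} that lies in no proper subfield is a root of exactly one monic irreducible of degree 3 over F_227, and each such polynomial has 3 distinct roots in F_{227^3}. By Möbius inversion the count is N_227(3) = (1/3) Σ_{d|3} μ(3/d) · 227^d = (1/3)(μ(3)·227^1 + μ(1)·227^3) = 11696856/3 = 3898952.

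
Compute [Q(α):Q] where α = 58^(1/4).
[Q(α):Q] = 4

α is a root of x^4 - 58. By Eisenstein's criterion at the prime p = 2 (which divides the constant term 58 but p^2 = 4 does not, since 58 is squarefree), x^4 - 58 is irreducible over Q. Hence [Q(α):Q] = 4.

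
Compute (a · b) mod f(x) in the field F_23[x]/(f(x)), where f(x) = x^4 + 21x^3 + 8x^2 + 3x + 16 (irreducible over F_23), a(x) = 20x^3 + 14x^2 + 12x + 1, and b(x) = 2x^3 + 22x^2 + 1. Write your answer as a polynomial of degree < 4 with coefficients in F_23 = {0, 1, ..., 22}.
a · b ≡ 22x^3 + 20x^2 + 18x + 6 (mod f(x))

Multiply in F_23[x]: a(x)·b(x) = (20x^3 + 14x^2 + 12x + 1)·(2x^3 + 22x^2 + 1) = 17x^6 + 8x^5 + 10x^4 + 10x^3 + 13x^2 + 12x + 1. This has degree ≥ 4, so divide by f(x) over F_23: 17x^6 + 8x^5 + 10x^4 + 10x^3 + 13x^2 + 12x + 1 = (17x^2 + 19x + 4)·(x^4 + 21x^3 + 8x^2 + 3x + 16) + (22x^3 + 20x^2 + 18x + 6). Hence a·b ≡ 22x^3 + 20x^2 + 18x + 6 (mod f). (F_23[x]/(f) is a field with 23^4 = 279841 elements since f is irreducible of degree 4.)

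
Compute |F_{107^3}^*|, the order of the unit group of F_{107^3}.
|F_{107^3}^*| = 1225042

F_{107^3} has 107^3 = 1225043 elements; its multiplicative group consists of all nonzero elements, so |F_{107^3}^*| = 1225043 - 1 = 1225042. (It is cyclic since any finite subgroup of the multiplicative group of a field is cyclic.)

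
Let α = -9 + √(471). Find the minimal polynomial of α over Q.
m_α(x) = x^2 + 18x - 390

From α + 9 = √(471), squaring gives (α + 9)^2 = 471, i.e. α^2 + 18α + 81 = 471, so α^2 + 18α - 390 = 0. The discriminant of x^2 + 18x - 390 is (18)^2 - 4·(-390) = 324 + 1560 = 1884, and 4·(471) is not a perfect square in Q since 471 is squarefree and ≠ 1. Hence x^2 + 18x - 390 is irreducible over Q and is the minimal polynomial of α.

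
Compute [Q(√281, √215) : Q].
[Q(√281, √215) : Q] = 4

[Q(√281):Q] = 2 (min poly x^2 - 281, irreducible since 281 is squarefree > 1). For the top step, suppose √215 ∈ Q(√281), say √215 = c + d√281 with c, d ∈ Q. Squaring: 215 = c^2 + 281d^2 + 2cd√281. Since √281 ∉ Q this forces 2cd = 0. If d = 0 then √215 = c ∈ Q, contradicting 215 squarefree > 1. If c = 0 then 215 = 281d^2, so 281·215 = (281d)^2 is a perfect square in Q — but 281·215 = 60415 is not a perfect square (since 281 and 215 are distinct squarefree integers). Contradiction. Hence √215 ∉ Q(√281), so x^2 - 215 stays irreducible over Q(√281) and [Q(√281, √215) : Q(√281)] = 2. By the tower law, [Q(√281, √215) : Q] = 2 · 2 = 4.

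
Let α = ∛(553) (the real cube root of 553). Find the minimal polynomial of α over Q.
m_α(x) = x^3 - 553

α satisfies α^3 = 553, so x^3 - 553 annihilates α. By the rational root test, a rational root p/q (in lowest terms) of x^3 - 553 would satisfy p^3 = 553 q^3, forcing q = 1 and p^3 = 553; but 553 is not a perfect cube, contradiction. A monic cubic over Q with no rational root is irreducible (any nontrivial factorization would include a linear factor). Hence x^3 - 553 is the minimal polynomial of α, and in particular [Q(α):Q] = 3.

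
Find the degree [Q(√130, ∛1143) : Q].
[Q(√130, ∛1143) : Q] = 6

Let L = Q(√130, ∛1143). Since Q(√130) ⊂ L and [Q(√130):Q] = 2, the tower law gives 2 | [L:Q]. Likewise Q(∛1143) ⊂ L with [Q(∛1143):Q] = 3 (because 1143 is not a perfect cube), so 3 | [L:Q]. As gcd(2,3) = 1, [L:Q] is divisible by 6. Conversely L is generated over Q by √130 and ∛1143, so [L:Q] ≤ 2·3 = 6. Therefore [Q(√130, ∛1143) : Q] = 6.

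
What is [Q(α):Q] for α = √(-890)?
[Q(α):Q] = 2

[Q(α):Q] equals the degree of the minimal polynomial of α. Here α^2 = -890 and x^2 + 890 is irreducible (d = -890 is squarefree, ≠ 1, hence not a square), so deg(m_α) = 2. Thus [Q(α):Q] = 2.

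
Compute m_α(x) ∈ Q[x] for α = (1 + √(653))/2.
m_α(x) = x^2 - x - 163

From 2α - 1 = √(653), squaring gives (2α - 1)^2 = 653, i.e. 4α^2 - 4α + 1 = 653, so α^2 - α + (1 - 653)/4 = 0. Since 653 ≡ 1 (mod 4), (1 - 653)/4 = -163 ∈ Z. The polynomial x^2 - x - 163 has discriminant 1 - 4·(-163) = 653, which is not a perfect square in Q (d = 653 is squarefree and ≠ 1), so x^2 - x - 163 is irreducible over Q. It is the minimal polynomial of α.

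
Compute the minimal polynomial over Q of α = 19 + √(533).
m_α(x) = x^2 - 38x - 172

From α - 19 = √(533), squaring gives (α - 19)^2 = 533, i.e. α^2 - 38α + 361 = 533, so α^2 - 38α - 172 = 0. The discriminant of x^2 - 38x - 172 is (-38)^2 - 4·(-172) = 1444 + 688 = 2132, and 4·(533) is not a perfect square in Q since 533 is squarefree and ≠ 1. Hence x^2 - 38x - 172 is irreducible over Q and is the minimal polynomial of α.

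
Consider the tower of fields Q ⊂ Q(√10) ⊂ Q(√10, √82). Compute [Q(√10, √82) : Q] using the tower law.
[Q(√10, √82) : Q] = 4

[Q(√10):Q] = 2 (min poly x^2 - 10, irreducible since 10 is squarefree > 1). For the top step, suppose √82 ∈ Q(√10), say √82 = c + d√10 with c, d ∈ Q. Squaring: 82 = c^2 + 10d^2 + 2cd√10. Since √10 ∉ Q this forces 2cd = 0. If d = 0 then √82 = c ∈ Q, contradicting 82 squarefree > 1. If c = 0 then 82 = 10d^2, so 10·82 = (10d)^2 is a perfect square in Q — but 10·82 = 820 is not a perfect square (since 10 and 82 are distinct squarefree integers). Contradiction. Hence √82 ∉ Q(√10), so x^2 - 82 stays irreducible over Q(√10) and [Q(√10, √82) : Q(√10)] = 2. By the tower law, [Q(√10, √82) : Q] = 2 · 2 = 4.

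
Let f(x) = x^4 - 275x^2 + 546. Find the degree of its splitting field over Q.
[K : Q] = 4

Solving the quadratic in x^2: x^2 = (275 ± √(275^2 - 4·546))/2 = (275 ± √73441)/2 = (275 ± 271)/2, giving x^2 = 2 or x^2 = 273. So f(x) = (x^2 - 2)(x^2 - 273) and the roots of f are ±√2, ±√273. Hence the splitting field is K = Q(√2, √273). Since 2 and 273 are distinct squarefree integers > 1, their product 546 is not a perfect square, so √273 ∉ Q(√2). By the tower law [K:Q] = [Q(√2,√273):Q(√2)] · [Q(√2):Q] = 2 · 2 = 4.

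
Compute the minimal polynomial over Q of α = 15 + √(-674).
m_α(x) = x^2 - 30x + 899

From α - 15 = √(-674), squaring gives (α - 15)^2 = -674, i.e. α^2 - 30α + 225 = -674, so α^2 - 30α + 899 = 0. The discriminant of x^2 - 30x + 899 is (-30)^2 - 4·(899) = 900 - 3596 = -2696, and 4·(-674) is not a perfect square in Q since -674 is squarefree and ≠ 1. Hence x^2 - 30x + 899 is irreducible over Q and is the minimal polynomial of α.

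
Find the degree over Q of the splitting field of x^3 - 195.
[K : Q] = 6

The roots of x^3 - 195 are ∛195, ω∛195, ω^2∛195 where ω = e^(2πi/3) is a primitive cube root of unity, so K = Q(∛195, ω). Now [Q(∛195):Q] = 3 (since 195 is not a perfect cube, x^3 - 195 is irreducible) and [Q(ω):Q] = 2. Both 2 and 3 divide [K:Q], and [K:Q] ≤ 3·2 = 6, so [K:Q] = 6. (Equivalently: Q(∛195) ⊂ R but ω ∉ R, so [K : Q(∛195)] = 2.)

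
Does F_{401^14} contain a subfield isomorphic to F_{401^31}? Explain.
No: F_{401^31} is not a subfield of F_{401^14}

F_{p^m} embeds in F_{p^n} iff m | n. Here 31 ∤ 14 (since 14 = 0·31 + 14 with remainder 14 ≠ 0), so F_{401^31} is not a subfield of F_{401^14}. Equivalently: if it were, the tower law would give 31 = [F_{401^31}:F_401] dividing [F_{401^14}:F_401] = 14, contradiction.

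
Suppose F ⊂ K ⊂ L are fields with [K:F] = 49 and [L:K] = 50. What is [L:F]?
[L:F] = 2450

The tower law says that for any tower of field extensions F ⊂ K ⊂ L with finite degrees, [L:F] = [L:K] · [K:F]. Here this gives [L:F] = 50 · 49 = 2450.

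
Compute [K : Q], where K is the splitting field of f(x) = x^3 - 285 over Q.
[K : Q] = 6

The roots of x^3 - 285 are ∛285, ω∛285, ω^2∛285 where ω = e^(2πi/3) is a primitive cube root of unity, so K = Q(∛285, ω). Now [Q(∛285):Q] = 3 (since 285 is not a perfect cube, x^3 - 285 is irreducible) and [Q(ω):Q] = 2. Both 2 and 3 divide [K:Q], and [K:Q] ≤ 3·2 = 6, so [K:Q] = 6. (Equivalently: Q(∛285) ⊂ R but ω ∉ R, so [K : Q(∛285)] = 2.)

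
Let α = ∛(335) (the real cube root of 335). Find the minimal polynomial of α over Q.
m_α(x) = x^3 - 335

α satisfies α^3 = 335, so x^3 - 335 annihilates α. By the rational root test, a rational root p/q (in lowest terms) of x^3 - 335 would satisfy p^3 = 335 q^3, forcing q = 1 and p^3 = 335; but 335 is not a perfect cube, contradiction. A monic cubic over Q with no rational root is irreducible (any nontrivial factorization would include a linear factor). Hence x^3 - 335 is the minimal polynomial of α, and in particular [Q(α):Q] = 3.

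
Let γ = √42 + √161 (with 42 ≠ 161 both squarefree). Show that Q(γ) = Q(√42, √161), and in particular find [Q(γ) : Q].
[Q(γ) : Q] = 4 (equivalently, Q(γ) = Q(√42, √161))

Obviously Q(γ) ⊆ Q(√42, √161), and [Q(√42, √161):Q] = 4 (since 42, 161 are distinct squarefree integers > 1 with 6762 not a perfect square). To show equality we compute the minimal polynomial of γ. From γ = √42 + √161: γ^2 = 42 + 2√(6762) + 161 = 203 + 2√(6762), so γ^2 - 203 = 2√(6762); squaring, (γ^2 - 203)^2 = 4·6762, i.e. γ^4 - 406γ^2 + 41209 - 27048 = 0, i.e. γ^4 - 406γ^2 + 14161 = 0. So γ is a root of x^4 - 406x^2 + 14161. This polynomial is irreducible over Q: it has no rational root (each ±√42 ± √161 is irrational), and any factorization into two quadratics over Q would force √(6762) ∈ Q (pairing opposite roots) or √42, √161 ∈ Q (other pairings), all impossible. Hence [Q(γ):Q] = 4 = [Q(√42, √161):Q], so Q(γ) = Q(√42, √161).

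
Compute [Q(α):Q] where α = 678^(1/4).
[Q(α):Q] = 4

α is a root of x^4 - 678. By Eisenstein's criterion at the prime p = 2 (which divides the constant term 678 but p^2 = 4 does not, since 678 is squarefree), x^4 - 678 is irreducible over Q. Hence [Q(α):Q] = 4.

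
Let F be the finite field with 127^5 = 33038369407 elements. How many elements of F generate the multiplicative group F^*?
There are φ(33038369406) = 9439534080 primitive elements

F_q^* is cyclic of order q - 1 = 33038369406. A cyclic group of order m has exactly φ(m) generators. Here m = 33038369406 = 2 · 3^2 · 7 · 262209281, so the number of primitive elements is φ(33038369406) = 9439534080.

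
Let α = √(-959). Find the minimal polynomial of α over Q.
m_α(x) = x^2 + 959

α satisfies α^2 + 959 = 0, so x^2 + 959 annihilates α. Since d = -959 is squarefree and ≠ 1, it is not a perfect square in Q, so x^2 + 959 has no rational root and is therefore irreducible over Q (a degree-2 polynomial over a field is irreducible iff it has no root). Hence m_α(x) = x^2 + 959.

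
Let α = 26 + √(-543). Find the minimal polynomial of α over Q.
m_α(x) = x^2 - 52x + 1219

From α - 26 = √(-543), squaring gives (α - 26)^2 = -543, i.e. α^2 - 52α + 676 = -543, so α^2 - 52α + 1219 = 0. The discriminant of x^2 - 52x + 1219 is (-52)^2 - 4·(1219) = 2704 - 4876 = -2172, and 4·(-543) is not a perfect square in Q since -543 is squarefree and ≠ 1. Hence x^2 - 52x + 1219 is irreducible over Q and is the minimal polynomial of α.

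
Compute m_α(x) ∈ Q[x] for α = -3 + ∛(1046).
m_α(x) = x^3 + 9x^2 + 27x - 1019

Set β = α + 3 = ∛(1046), so β^3 = 1046. Then (α + 3)^3 - 1046 = 0, i.e. α is a root of g(x) = (x + 3)^3 - 1046 = x^3 + 9x^2 + 27x - 1019. Since g(x) = h(x + 3) where h(x) = x^3 - 1046, and h is irreducible over Q (because 1046 is not a perfect cube, so h has no rational root, and a monic cubic with no rational root is irreducible), g is also irreducible (irreducibility is preserved under the substitution x → x + 3). Hence m_α(x) = x^3 + 9x^2 + 27x - 1019.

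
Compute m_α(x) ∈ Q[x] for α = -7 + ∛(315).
m_α(x) = x^3 + 21x^2 + 147x + 28

Set β = α + 7 = ∛(315), so β^3 = 315. Then (α + 7)^3 - 315 = 0, i.e. α is a root of g(x) = (x + 7)^3 - 315 = x^3 + 21x^2 + 147x + 28. Since g(x) = h(x + 7) where h(x) = x^3 - 315, and h is irreducible over Q (because 315 is not a perfect cube, so h has no rational root, and a monic cubic with no rational root is irreducible), g is also irreducible (irreducibility is preserved under the substitution x → x + 7). Hence m_α(x) = x^3 + 21x^2 + 147x + 28.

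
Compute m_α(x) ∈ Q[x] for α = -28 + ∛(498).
m_α(x) = x^3 + 84x^2 + 2352x + 21454

Set β = α + 28 = ∛(498), so β^3 = 498. Then (α + 28)^3 - 498 = 0, i.e. α is a root of g(x) = (x + 28)^3 - 498 = x^3 + 84x^2 + 2352x + 21454. Since g(x) = h(x + 28) where h(x) = x^3 - 498, and h is irreducible over Q (because 498 is not a perfect cube, so h has no rational root, and a monic cubic with no rational root is irreducible), g is also irreducible (irreducibility is preserved under the substitution x → x + 28). Hence m_α(x) = x^3 + 84x^2 + 2352x + 21454.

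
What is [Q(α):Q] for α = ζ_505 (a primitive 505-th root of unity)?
[Q(α):Q] = 400

The minimal polynomial of ζ_505 over Q is the 505-th cyclotomic polynomial Φ_505(x), which is irreducible over Q and has degree φ(505) = 400. Hence [Q(α):Q] = φ(505) = 400.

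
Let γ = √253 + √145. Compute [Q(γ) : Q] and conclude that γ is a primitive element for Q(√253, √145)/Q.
[Q(γ) : Q] = 4 (equivalently, Q(γ) = Q(√253, √145))

Obviously Q(γ) ⊆ Q(√253, √145), and [Q(√253, √145):Q] = 4 (since 253, 145 are distinct squarefree integers > 1 with 36685 not a perfect square). To show equality we compute the minimal polynomial of γ. From γ = √253 + √145: γ^2 = 253 + 2√(36685) + 145 = 398 + 2√(36685), so γ^2 - 398 = 2√(36685); squaring, (γ^2 - 398)^2 = 4·36685, i.e. γ^4 - 796γ^2 + 158404 - 146740 = 0, i.e. γ^4 - 796γ^2 + 11664 = 0. So γ is a root of x^4 - 796x^2 + 11664. This polynomial is irreducible over Q: it has no rational root (each ±√253 ± √145 is irrational), and any factorization into two quadratics over Q would force √(36685) ∈ Q (pairing opposite roots) or √253, √145 ∈ Q (other pairings), all impossible. Hence [Q(γ):Q] = 4 = [Q(√253, √145):Q], so Q(γ) = Q(√253, √145).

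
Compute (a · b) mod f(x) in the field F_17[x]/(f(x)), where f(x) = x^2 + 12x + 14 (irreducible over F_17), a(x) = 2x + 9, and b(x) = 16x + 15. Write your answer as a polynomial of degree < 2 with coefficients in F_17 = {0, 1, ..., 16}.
a · b ≡ 11x + 10 (mod f(x))

Multiply in F_17[x]: a(x)·b(x) = (2x + 9)·(16x + 15) = 15x^2 + 4x + 16. This has degree ≥ 2, so divide by f(x) over F_17: 15x^2 + 4x + 16 = (15)·(x^2 + 12x + 14) + (11x + 10). Hence a·b ≡ 11x + 10 (mod f). (F_17[x]/(f) is a field with 17^2 = 289 elements since f is irreducible of degree 2.)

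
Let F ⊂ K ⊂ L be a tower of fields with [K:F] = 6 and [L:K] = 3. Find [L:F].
[L:F] = 18

The tower law says that for any tower of field extensions F ⊂ K ⊂ L with finite degrees, [L:F] = [L:K] · [K:F]. Here this gives [L:F] = 3 · 6 = 18.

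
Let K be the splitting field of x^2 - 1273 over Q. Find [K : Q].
[K : Q] = 2

f(x) = x^2 - 1273 factors as (x - √1273)(x + √1273). The splitting field is K = Q(√1273). Since 1273 is squarefree and > 1, it is not a perfect square, so x^2 - 1273 is irreducible over Q and [Q(√1273) : Q] = 2. Hence [K : Q] = 2.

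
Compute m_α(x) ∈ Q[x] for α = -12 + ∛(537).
m_α(x) = x^3 + 36x^2 + 432x + 1191

Set β = α + 12 = ∛(537), so β^3 = 537. Then (α + 12)^3 - 537 = 0, i.e. α is a root of g(x) = (x + 12)^3 - 537 = x^3 + 36x^2 + 432x + 1191. Since g(x) = h(x + 12) where h(x) = x^3 - 537, and h is irreducible over Q (because 537 is not a perfect cube, so h has no rational root, and a monic cubic with no rational root is irreducible), g is also irreducible (irreducibility is preserved under the substitution x → x + 12). Hence m_α(x) = x^3 + 36x^2 + 432x + 1191.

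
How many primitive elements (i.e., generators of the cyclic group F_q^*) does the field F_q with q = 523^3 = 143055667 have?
There are φ(143055666) = 42493248 primitive elements

F_q^* is cyclic of order q - 1 = 143055666. A cyclic group of order m has exactly φ(m) generators. Here m = 143055666 = 2 · 3^3 · 13 · 29 · 7027, so the number of primitive elements is φ(143055666) = 42493248.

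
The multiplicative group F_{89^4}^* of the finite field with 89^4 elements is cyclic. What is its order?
|F_{89^4}^*| = 62742240

F_{89^4} has 89^4 = 62742241 elements; its multiplicative group consists of all nonzero elements, so |F_{89^4}^*| = 62742241 - 1 = 62742240. (It is cyclic since any finite subgroup of the multiplicative group of a field is cyclic.)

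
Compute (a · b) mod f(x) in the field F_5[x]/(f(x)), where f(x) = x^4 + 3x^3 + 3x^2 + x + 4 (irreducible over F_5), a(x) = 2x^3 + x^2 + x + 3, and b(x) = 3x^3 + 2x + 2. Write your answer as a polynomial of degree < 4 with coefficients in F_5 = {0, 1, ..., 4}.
a · b ≡ 2x^3 + 3x^2 + 4x (mod f(x))

Multiply in F_5[x]: a(x)·b(x) = (2x^3 + x^2 + x + 3)·(3x^3 + 2x + 2) = x^6 + 3x^5 + 2x^4 + 4x^2 + 3x + 1. This has degree ≥ 4, so divide by f(x) over F_5: x^6 + 3x^5 + 2x^4 + 4x^2 + 3x + 1 = (x^2 + 4)·(x^4 + 3x^3 + 3x^2 + x + 4) + (2x^3 + 3x^2 + 4x). Hence a·b ≡ 2x^3 + 3x^2 + 4x (mod f). (F_5[x]/(f) is a field with 5^4 = 625 elements since f is irreducible of degree 4.)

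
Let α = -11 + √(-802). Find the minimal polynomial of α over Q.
m_α(x) = x^2 + 22x + 923

From α + 11 = √(-802), squaring gives (α + 11)^2 = -802, i.e. α^2 + 22α + 121 = -802, so α^2 + 22α + 923 = 0. The discriminant of x^2 + 22x + 923 is (22)^2 - 4·(923) = 484 - 3692 = -3208, and 4·(-802) is not a perfect square in Q since -802 is squarefree and ≠ 1. Hence x^2 + 22x + 923 is irreducible over Q and is the minimal polynomial of α.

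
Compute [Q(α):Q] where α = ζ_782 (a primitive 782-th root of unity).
[Q(α):Q] = 352

The minimal polynomial of ζ_782 over Q is the 782-th cyclotomic polynomial Φ_782(x), which is irreducible over Q and has degree φ(782) = 352. Hence [Q(α):Q] = φ(782) = 352.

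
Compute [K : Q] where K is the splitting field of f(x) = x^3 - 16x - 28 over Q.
[K : Q] = 6

By the rational root test, any rational root of the monic integer polynomial f(x) = x^3 - 16x - 28 must be an integer dividing the constant term -28, i.e. one of ±{1, 2, 4, 7, 14, 28}. Evaluating: f(1) = -43, f(-1) = -13, f(2) = -52, f(-2) = -4, f(4) = -28, f(-4) = -28, f(7) = 203, f(-7) = -259, f(14) = 2492, f(-14) = -2548, f(28) = 21476, f(-28) = -21532; none is 0, so f has no rational root and is therefore irreducible over Q (a cubic with no linear factor over a field is irreducible). For an irreducible cubic, the Galois group is A_3 or S_3 according as the discriminant disc(f) = -4a^3 - 27b^2 = -4·(-16)^3 - 27·(-28)^2 = -4784 is or is not a square in Q. Here disc(f) = -4784 is not a perfect square in Q, so the Galois group of f over Q is not contained in A_3 and must be all of S_3. The splitting field has degree |S_3| = 6 over Q, so [K : Q] = 6.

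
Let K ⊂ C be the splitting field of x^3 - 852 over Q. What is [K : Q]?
[K : Q] = 6

The roots of x^3 - 852 are ∛852, ω∛852, ω^2∛852 where ω = e^(2πi/3) is a primitive cube root of unity, so K = Q(∛852, ω). Now [Q(∛852):Q] = 3 (since 852 is not a perfect cube, x^3 - 852 is irreducible) and [Q(ω):Q] = 2. Both 2 and 3 divide [K:Q], and [K:Q] ≤ 3·2 = 6, so [K:Q] = 6. (Equivalently: Q(∛852) ⊂ R but ω ∉ R, so [K : Q(∛852)] = 2.)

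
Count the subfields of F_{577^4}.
F_{577^4} has 3 subfields

The subfields of F_{p^n} are exactly the fields F_{p^d} for d | n (each is the fixed field of the unique index-d subgroup of Gal(F_{p^n}/F_p) ≅ Z/nZ). The divisors of n = 4 are {1, 2, 4}, giving 3 subfields: F_{577^1}, F_{577^2}, F_{577^4}.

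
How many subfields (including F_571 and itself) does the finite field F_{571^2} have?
F_{571^2} has 2 subfields

The subfields of F_{p^n} are exactly the fields F_{p^d} for d | n (each is the fixed field of the unique index-d subgroup of Gal(F_{p^n}/F_p) ≅ Z/nZ). The divisors of n = 2 are {1, 2}, giving 2 subfields: F_{571^1}, F_{571^2}.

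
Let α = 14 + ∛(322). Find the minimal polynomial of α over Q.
m_α(x) = x^3 - 42x^2 + 588x - 3066

Set β = α - 14 = ∛(322), so β^3 = 322. Then (α - 14)^3 - 322 = 0, i.e. α is a root of g(x) = (x - 14)^3 - 322 = x^3 - 42x^2 + 588x - 3066. Since g(x) = h(x - 14) where h(x) = x^3 - 322, and h is irreducible over Q (because 322 is not a perfect cube, so h has no rational root, and a monic cubic with no rational root is irreducible), g is also irreducible (irreducibility is preserved under the substitution x → x - 14). Hence m_α(x) = x^3 - 42x^2 + 588x - 3066.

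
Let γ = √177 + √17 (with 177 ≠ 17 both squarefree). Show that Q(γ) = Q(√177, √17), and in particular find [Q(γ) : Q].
[Q(γ) : Q] = 4 (equivalently, Q(γ) = Q(√177, √17))

Obviously Q(γ) ⊆ Q(√177, √17), and [Q(√177, √17):Q] = 4 (since 177, 17 are distinct squarefree integers > 1 with 3009 not a perfect square). To show equality we compute the minimal polynomial of γ. From γ = √177 + √17: γ^2 = 177 + 2√(3009) + 17 = 194 + 2√(3009), so γ^2 - 194 = 2√(3009); squaring, (γ^2 - 194)^2 = 4·3009, i.e. γ^4 - 388γ^2 + 37636 - 12036 = 0, i.e. γ^4 - 388γ^2 + 25600 = 0. So γ is a root of x^4 - 388x^2 + 25600. This polynomial is irreducible over Q: it has no rational root (each ±√177 ± √17 is irrational), and any factorization into two quadratics over Q would force √(3009) ∈ Q (pairing opposite roots) or √177, √17 ∈ Q (other pairings), all impossible. Hence [Q(γ):Q] = 4 = [Q(√177, √17):Q], so Q(γ) = Q(√177, √17).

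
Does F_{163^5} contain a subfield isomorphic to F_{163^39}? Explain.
No: F_{163^39} is not a subfield of F_{163^5}

F_{p^m} embeds in F_{p^n} iff m | n. Here 39 ∤ 5 (since 5 = 0·39 + 5 with remainder 5 ≠ 0), so F_{163^39} is not a subfield of F_{163^5}. Equivalently: if it were, the tower law would give 39 = [F_{163^39}:F_163] dividing [F_{163^5}:F_163] = 5, contradiction.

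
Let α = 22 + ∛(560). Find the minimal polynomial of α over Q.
m_α(x) = x^3 - 66x^2 + 1452x - 11208

Set β = α - 22 = ∛(560), so β^3 = 560. Then (α - 22)^3 - 560 = 0, i.e. α is a root of g(x) = (x - 22)^3 - 560 = x^3 - 66x^2 + 1452x - 11208. Since g(x) = h(x - 22) where h(x) = x^3 - 560, and h is irreducible over Q (because 560 is not a perfect cube, so h has no rational root, and a monic cubic with no rational root is irreducible), g is also irreducible (irreducibility is preserved under the substitution x → x - 22). Hence m_α(x) = x^3 - 66x^2 + 1452x - 11208.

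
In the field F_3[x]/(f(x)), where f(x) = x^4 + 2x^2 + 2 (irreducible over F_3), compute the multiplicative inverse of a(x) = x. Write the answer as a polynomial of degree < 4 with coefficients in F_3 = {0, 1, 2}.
a(x)^(-1) ≡ x^3 + 2x (mod f(x))

Since f is irreducible over F_3, F_3[x]/(f) is a field and a(x) ≠ 0 has an inverse. Apply the extended Euclidean algorithm to f(x) and a(x) in F_3[x]: f(x) = (x^3 + 2x)·a(x) + (2). The last nonzero remainder is the constant 2 = gcd(f, a) in F_3. Back-substituting through the division chain expresses 2 = s(x)·a(x) + t(x)·f(x) with s(x) ≡ 2x^3 + x (mod f), so (2x^3 + x)·a(x) ≡ 2 (mod f). Multiplying by 2^(-1) ≡ 2 in F_3 gives a(x)^(-1) ≡ 2·(2x^3 + x) ≡ x^3 + 2x (mod f). Check: (x)·(x^3 + 2x) = x^4 + 2x^2 ≡ 1 (mod x^4 + 2x^2 + 2).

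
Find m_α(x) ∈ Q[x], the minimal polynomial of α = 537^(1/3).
m_α(x) = x^3 - 537

α satisfies α^3 = 537, so x^3 - 537 annihilates α. By the rational root test, a rational root p/q (in lowest terms) of x^3 - 537 would satisfy p^3 = 537 q^3, forcing q = 1 and p^3 = 537; but 537 is not a perfect cube, contradiction. A monic cubic over Q with no rational root is irreducible (any nontrivial factorization would include a linear factor). Hence x^3 - 537 is the minimal polynomial of α, and in particular [Q(α):Q] = 3.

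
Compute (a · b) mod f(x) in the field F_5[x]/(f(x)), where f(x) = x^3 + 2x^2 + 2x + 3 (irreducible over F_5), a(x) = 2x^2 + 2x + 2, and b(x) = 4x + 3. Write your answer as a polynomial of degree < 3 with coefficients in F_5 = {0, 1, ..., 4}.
a · b ≡ 3x^2 + 3x + 2 (mod f(x))

Multiply in F_5[x]: a(x)·b(x) = (2x^2 + 2x + 2)·(4x + 3) = 3x^3 + 4x^2 + 4x + 1. This has degree ≥ 3, so divide by f(x) over F_5: 3x^3 + 4x^2 + 4x + 1 = (3)·(x^3 + 2x^2 + 2x + 3) + (3x^2 + 3x + 2). Hence a·b ≡ 3x^2 + 3x + 2 (mod f). (F_5[x]/(f) is a field with 5^3 = 125 elements since f is irreducible of degree 3.)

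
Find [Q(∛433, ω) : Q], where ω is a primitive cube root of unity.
[Q(∛433, ω) : Q] = 6

[Q(∛433):Q] = 3 (min poly x^3 - 433, irreducible since 433 is not a perfect cube). [Q(ω):Q] = 2 (min poly x^2 + x + 1). Since Q(∛433) ⊂ R and ω ∉ R, we have ω ∉ Q(∛433), so x^2 + x + 1 remains irreducible over Q(∛433) and [Q(∛433, ω) : Q(∛433)] = 2. By the tower law, [Q(∛433, ω) : Q] = 3 · 2 = 6. (In fact Q(∛433, ω) is the splitting field of x^3 - 433 over Q.)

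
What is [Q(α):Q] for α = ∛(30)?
[Q(α):Q] = 3

The minimal polynomial of α is x^3 - 30, irreducible over Q since 30 is not a perfect cube (so x^3 - 30 has no rational root). Hence [Q(α):Q] = deg(m_α) = 3.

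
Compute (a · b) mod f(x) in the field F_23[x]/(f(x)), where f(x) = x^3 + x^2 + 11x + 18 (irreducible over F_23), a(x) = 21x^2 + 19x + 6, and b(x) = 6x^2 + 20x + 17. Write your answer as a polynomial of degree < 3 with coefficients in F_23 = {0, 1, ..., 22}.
a · b ≡ 14x^2 + 12x + 3 (mod f(x))

Multiply in F_23[x]: a(x)·b(x) = (21x^2 + 19x + 6)·(6x^2 + 20x + 17) = 11x^4 + 5x^3 + 14x^2 + 6x + 10. This has degree ≥ 3, so divide by f(x) over F_23: 11x^4 + 5x^3 + 14x^2 + 6x + 10 = (11x + 17)·(x^3 + x^2 + 11x + 18) + (14x^2 + 12x + 3). Hence a·b ≡ 14x^2 + 12x + 3 (mod f). (F_23[x]/(f) is a field with 23^3 = 12167 elements since f is irreducible of degree 3.)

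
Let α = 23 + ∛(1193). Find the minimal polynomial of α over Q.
m_α(x) = x^3 - 69x^2 + 1587x - 13360

Set β = α - 23 = ∛(1193), so β^3 = 1193. Then (α - 23)^3 - 1193 = 0, i.e. α is a root of g(x) = (x - 23)^3 - 1193 = x^3 - 69x^2 + 1587x - 13360. Since g(x) = h(x - 23) where h(x) = x^3 - 1193, and h is irreducible over Q (because 1193 is not a perfect cube, so h has no rational root, and a monic cubic with no rational root is irreducible), g is also irreducible (irreducibility is preserved under the substitution x → x - 23). Hence m_α(x) = x^3 - 69x^2 + 1587x - 13360.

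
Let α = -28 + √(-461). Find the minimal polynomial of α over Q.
m_α(x) = x^2 + 56x + 1245

From α + 28 = √(-461), squaring gives (α + 28)^2 = -461, i.e. α^2 + 56α + 784 = -461, so α^2 + 56α + 1245 = 0. The discriminant of x^2 + 56x + 1245 is (56)^2 - 4·(1245) = 3136 - 4980 = -1844, and 4·(-461) is not a perfect square in Q since -461 is squarefree and ≠ 1. Hence x^2 + 56x + 1245 is irreducible over Q and is the minimal polynomial of α.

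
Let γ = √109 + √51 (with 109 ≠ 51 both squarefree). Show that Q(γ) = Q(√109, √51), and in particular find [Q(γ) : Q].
[Q(γ) : Q] = 4 (equivalently, Q(γ) = Q(√109, √51))

Obviously Q(γ) ⊆ Q(√109, √51), and [Q(√109, √51):Q] = 4 (since 109, 51 are distinct squarefree integers > 1 with 5559 not a perfect square). To show equality we compute the minimal polynomial of γ. From γ = √109 + √51: γ^2 = 109 + 2√(5559) + 51 = 160 + 2√(5559), so γ^2 - 160 = 2√(5559); squaring, (γ^2 - 160)^2 = 4·5559, i.e. γ^4 - 320γ^2 + 25600 - 22236 = 0, i.e. γ^4 - 320γ^2 + 3364 = 0. So γ is a root of x^4 - 320x^2 + 3364. This polynomial is irreducible over Q: it has no rational root (each ±√109 ± √51 is irrational), and any factorization into two quadratics over Q would force √(5559) ∈ Q (pairing opposite roots) or √109, √51 ∈ Q (other pairings), all impossible. Hence [Q(γ):Q] = 4 = [Q(√109, √51):Q], so Q(γ) = Q(√109, √51).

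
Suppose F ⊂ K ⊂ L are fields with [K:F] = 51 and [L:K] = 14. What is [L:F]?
[L:F] = 714

The tower law says that for any tower of field extensions F ⊂ K ⊂ L with finite degrees, [L:F] = [L:K] · [K:F]. Here this gives [L:F] = 14 · 51 = 714.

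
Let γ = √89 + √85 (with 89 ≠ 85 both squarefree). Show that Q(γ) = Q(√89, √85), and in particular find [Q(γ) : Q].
[Q(γ) : Q] = 4 (equivalently, Q(γ) = Q(√89, √85))

Obviously Q(γ) ⊆ Q(√89, √85), and [Q(√89, √85):Q] = 4 (since 89, 85 are distinct squarefree integers > 1 with 7565 not a perfect square). To show equality we compute the minimal polynomial of γ. From γ = √89 + √85: γ^2 = 89 + 2√(7565) + 85 = 174 + 2√(7565), so γ^2 - 174 = 2√(7565); squaring, (γ^2 - 174)^2 = 4·7565, i.e. γ^4 - 348γ^2 + 30276 - 30260 = 0, i.e. γ^4 - 348γ^2 + 16 = 0. So γ is a root of x^4 - 348x^2 + 16. This polynomial is irreducible over Q: it has no rational root (each ±√89 ± √85 is irrational), and any factorization into two quadratics over Q would force √(7565) ∈ Q (pairing opposite roots) or √89, √85 ∈ Q (other pairings), all impossible. Hence [Q(γ):Q] = 4 = [Q(√89, √85):Q], so Q(γ) = Q(√89, √85).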